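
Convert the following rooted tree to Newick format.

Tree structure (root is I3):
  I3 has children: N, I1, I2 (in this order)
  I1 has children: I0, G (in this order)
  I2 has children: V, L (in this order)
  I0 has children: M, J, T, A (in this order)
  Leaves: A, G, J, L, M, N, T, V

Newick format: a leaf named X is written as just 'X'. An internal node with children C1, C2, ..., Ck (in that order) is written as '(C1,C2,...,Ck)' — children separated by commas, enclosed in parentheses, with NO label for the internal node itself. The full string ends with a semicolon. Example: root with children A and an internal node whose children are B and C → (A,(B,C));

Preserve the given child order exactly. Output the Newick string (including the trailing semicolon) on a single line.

internal I3 with children ['N', 'I1', 'I2']
  leaf 'N' → 'N'
  internal I1 with children ['I0', 'G']
    internal I0 with children ['M', 'J', 'T', 'A']
      leaf 'M' → 'M'
      leaf 'J' → 'J'
      leaf 'T' → 'T'
      leaf 'A' → 'A'
    → '(M,J,T,A)'
    leaf 'G' → 'G'
  → '((M,J,T,A),G)'
  internal I2 with children ['V', 'L']
    leaf 'V' → 'V'
    leaf 'L' → 'L'
  → '(V,L)'
→ '(N,((M,J,T,A),G),(V,L))'
Final: (N,((M,J,T,A),G),(V,L));

Answer: (N,((M,J,T,A),G),(V,L));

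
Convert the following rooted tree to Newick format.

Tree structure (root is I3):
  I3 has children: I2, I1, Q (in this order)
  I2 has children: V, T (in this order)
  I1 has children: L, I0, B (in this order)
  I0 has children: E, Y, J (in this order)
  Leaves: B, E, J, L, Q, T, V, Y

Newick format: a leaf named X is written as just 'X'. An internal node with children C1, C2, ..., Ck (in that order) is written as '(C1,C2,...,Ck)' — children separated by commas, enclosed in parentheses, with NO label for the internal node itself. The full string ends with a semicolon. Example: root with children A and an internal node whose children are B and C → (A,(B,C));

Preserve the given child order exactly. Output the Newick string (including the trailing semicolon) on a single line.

Answer: ((V,T),(L,(E,Y,J),B),Q);

Derivation:
internal I3 with children ['I2', 'I1', 'Q']
  internal I2 with children ['V', 'T']
    leaf 'V' → 'V'
    leaf 'T' → 'T'
  → '(V,T)'
  internal I1 with children ['L', 'I0', 'B']
    leaf 'L' → 'L'
    internal I0 with children ['E', 'Y', 'J']
      leaf 'E' → 'E'
      leaf 'Y' → 'Y'
      leaf 'J' → 'J'
    → '(E,Y,J)'
    leaf 'B' → 'B'
  → '(L,(E,Y,J),B)'
  leaf 'Q' → 'Q'
→ '((V,T),(L,(E,Y,J),B),Q)'
Final: ((V,T),(L,(E,Y,J),B),Q);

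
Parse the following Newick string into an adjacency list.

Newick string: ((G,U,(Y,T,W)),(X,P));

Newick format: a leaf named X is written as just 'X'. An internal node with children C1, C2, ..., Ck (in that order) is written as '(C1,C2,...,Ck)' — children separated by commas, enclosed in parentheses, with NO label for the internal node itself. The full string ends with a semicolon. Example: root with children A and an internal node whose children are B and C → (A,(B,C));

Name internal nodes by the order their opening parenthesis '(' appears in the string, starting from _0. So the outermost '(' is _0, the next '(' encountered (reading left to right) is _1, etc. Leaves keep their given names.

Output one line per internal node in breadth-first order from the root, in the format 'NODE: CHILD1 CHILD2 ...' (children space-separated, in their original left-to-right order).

Input: ((G,U,(Y,T,W)),(X,P));
Scanning left-to-right, naming '(' by encounter order:
  pos 0: '(' -> open internal node _0 (depth 1)
  pos 1: '(' -> open internal node _1 (depth 2)
  pos 6: '(' -> open internal node _2 (depth 3)
  pos 12: ')' -> close internal node _2 (now at depth 2)
  pos 13: ')' -> close internal node _1 (now at depth 1)
  pos 15: '(' -> open internal node _3 (depth 2)
  pos 19: ')' -> close internal node _3 (now at depth 1)
  pos 20: ')' -> close internal node _0 (now at depth 0)
Total internal nodes: 4
BFS adjacency from root:
  _0: _1 _3
  _1: G U _2
  _3: X P
  _2: Y T W

Answer: _0: _1 _3
_1: G U _2
_3: X P
_2: Y T W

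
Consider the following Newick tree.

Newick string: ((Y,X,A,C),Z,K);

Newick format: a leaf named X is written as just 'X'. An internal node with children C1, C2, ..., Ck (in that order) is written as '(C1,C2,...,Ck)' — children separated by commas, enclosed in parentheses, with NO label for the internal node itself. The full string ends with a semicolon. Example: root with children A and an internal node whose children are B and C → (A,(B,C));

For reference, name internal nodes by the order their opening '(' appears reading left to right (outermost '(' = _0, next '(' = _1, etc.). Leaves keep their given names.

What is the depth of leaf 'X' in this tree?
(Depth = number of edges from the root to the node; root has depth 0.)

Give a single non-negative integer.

Answer: 2

Derivation:
Newick: ((Y,X,A,C),Z,K);
Naming internals by '(' encounter order: outermost '(' = _0, next = _1, ...
Query node: X
Path from root: _0 -> _1 -> X
Depth of X: 2 (number of edges from root)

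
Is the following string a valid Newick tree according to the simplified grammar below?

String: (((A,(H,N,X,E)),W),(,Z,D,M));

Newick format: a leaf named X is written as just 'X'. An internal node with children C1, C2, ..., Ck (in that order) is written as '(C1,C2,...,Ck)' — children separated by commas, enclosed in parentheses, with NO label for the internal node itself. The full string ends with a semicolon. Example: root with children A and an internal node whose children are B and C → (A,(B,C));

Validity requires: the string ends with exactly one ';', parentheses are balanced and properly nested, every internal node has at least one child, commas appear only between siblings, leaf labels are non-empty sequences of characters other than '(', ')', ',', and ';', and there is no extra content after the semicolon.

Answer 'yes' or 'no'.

Input: (((A,(H,N,X,E)),W),(,Z,D,M));
Paren balance: 5 '(' vs 5 ')' OK
Ends with single ';': True
Full parse: FAILS (empty leaf label at pos 20)
Valid: False

Answer: no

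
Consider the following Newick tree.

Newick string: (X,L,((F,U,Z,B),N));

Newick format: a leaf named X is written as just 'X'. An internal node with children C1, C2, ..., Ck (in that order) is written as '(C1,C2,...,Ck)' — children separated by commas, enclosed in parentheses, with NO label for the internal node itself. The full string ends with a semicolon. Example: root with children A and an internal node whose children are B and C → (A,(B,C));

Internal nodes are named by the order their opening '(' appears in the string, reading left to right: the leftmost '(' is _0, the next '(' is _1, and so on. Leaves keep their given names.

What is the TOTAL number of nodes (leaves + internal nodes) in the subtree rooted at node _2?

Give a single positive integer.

Newick: (X,L,((F,U,Z,B),N));
Locate _2: it is the '(' at position 6 (the 3rd '(' reading left to right).
Query: subtree rooted at _2
_2: subtree_size = 1 + 4
  F: subtree_size = 1 + 0
  U: subtree_size = 1 + 0
  Z: subtree_size = 1 + 0
  B: subtree_size = 1 + 0
Total subtree size of _2: 5

Answer: 5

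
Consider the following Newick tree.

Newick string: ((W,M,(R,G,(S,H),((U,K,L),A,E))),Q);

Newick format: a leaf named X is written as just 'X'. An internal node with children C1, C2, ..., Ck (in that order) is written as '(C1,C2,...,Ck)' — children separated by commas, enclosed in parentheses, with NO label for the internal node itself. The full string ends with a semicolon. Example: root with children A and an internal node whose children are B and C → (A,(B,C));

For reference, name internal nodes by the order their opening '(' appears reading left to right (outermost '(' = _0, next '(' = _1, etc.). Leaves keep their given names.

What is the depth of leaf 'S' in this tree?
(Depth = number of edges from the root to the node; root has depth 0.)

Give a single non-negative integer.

Newick: ((W,M,(R,G,(S,H),((U,K,L),A,E))),Q);
Naming internals by '(' encounter order: outermost '(' = _0, next = _1, ...
Query node: S
Path from root: _0 -> _1 -> _2 -> _3 -> S
Depth of S: 4 (number of edges from root)

Answer: 4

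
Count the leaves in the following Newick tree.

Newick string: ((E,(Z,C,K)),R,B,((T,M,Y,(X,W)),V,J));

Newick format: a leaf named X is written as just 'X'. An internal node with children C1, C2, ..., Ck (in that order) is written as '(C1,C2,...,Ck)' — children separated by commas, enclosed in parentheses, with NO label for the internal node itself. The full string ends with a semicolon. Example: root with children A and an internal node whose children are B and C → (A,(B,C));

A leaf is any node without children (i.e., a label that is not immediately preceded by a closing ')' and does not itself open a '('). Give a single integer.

Newick: ((E,(Z,C,K)),R,B,((T,M,Y,(X,W)),V,J));
Scan left-to-right; a leaf is any maximal label run not followed by '(':
  pos 2: leaf 'E' → count = 1
  pos 5: leaf 'Z' → count = 2
  pos 7: leaf 'C' → count = 3
  pos 9: leaf 'K' → count = 4
  pos 13: leaf 'R' → count = 5
  pos 15: leaf 'B' → count = 6
  pos 19: leaf 'T' → count = 7
  pos 21: leaf 'M' → count = 8
  pos 23: leaf 'Y' → count = 9
  pos 26: leaf 'X' → count = 10
  pos 28: leaf 'W' → count = 11
  pos 32: leaf 'V' → count = 12
  pos 34: leaf 'J' → count = 13
Total leaves: 13

Answer: 13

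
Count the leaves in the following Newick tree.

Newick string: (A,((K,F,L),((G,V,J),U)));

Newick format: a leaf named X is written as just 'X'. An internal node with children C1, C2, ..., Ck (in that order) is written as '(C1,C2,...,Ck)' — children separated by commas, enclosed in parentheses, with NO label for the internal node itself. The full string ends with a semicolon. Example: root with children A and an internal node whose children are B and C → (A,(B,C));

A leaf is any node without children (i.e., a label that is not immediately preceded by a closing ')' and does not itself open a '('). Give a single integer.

Newick: (A,((K,F,L),((G,V,J),U)));
Scan left-to-right; a leaf is any maximal label run not followed by '(':
  pos 1: leaf 'A' → count = 1
  pos 5: leaf 'K' → count = 2
  pos 7: leaf 'F' → count = 3
  pos 9: leaf 'L' → count = 4
  pos 14: leaf 'G' → count = 5
  pos 16: leaf 'V' → count = 6
  pos 18: leaf 'J' → count = 7
  pos 21: leaf 'U' → count = 8
Total leaves: 8

Answer: 8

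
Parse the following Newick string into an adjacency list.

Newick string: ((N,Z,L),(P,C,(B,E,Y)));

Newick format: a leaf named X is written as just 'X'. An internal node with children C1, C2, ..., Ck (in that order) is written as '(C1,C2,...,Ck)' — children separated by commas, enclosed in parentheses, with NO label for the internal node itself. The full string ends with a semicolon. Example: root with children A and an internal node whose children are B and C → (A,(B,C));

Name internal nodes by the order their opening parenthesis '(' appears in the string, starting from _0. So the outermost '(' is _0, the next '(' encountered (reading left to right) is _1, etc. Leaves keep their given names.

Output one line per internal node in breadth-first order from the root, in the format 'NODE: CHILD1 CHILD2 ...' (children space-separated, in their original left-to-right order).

Input: ((N,Z,L),(P,C,(B,E,Y)));
Scanning left-to-right, naming '(' by encounter order:
  pos 0: '(' -> open internal node _0 (depth 1)
  pos 1: '(' -> open internal node _1 (depth 2)
  pos 7: ')' -> close internal node _1 (now at depth 1)
  pos 9: '(' -> open internal node _2 (depth 2)
  pos 14: '(' -> open internal node _3 (depth 3)
  pos 20: ')' -> close internal node _3 (now at depth 2)
  pos 21: ')' -> close internal node _2 (now at depth 1)
  pos 22: ')' -> close internal node _0 (now at depth 0)
Total internal nodes: 4
BFS adjacency from root:
  _0: _1 _2
  _1: N Z L
  _2: P C _3
  _3: B E Y

Answer: _0: _1 _2
_1: N Z L
_2: P C _3
_3: B E Y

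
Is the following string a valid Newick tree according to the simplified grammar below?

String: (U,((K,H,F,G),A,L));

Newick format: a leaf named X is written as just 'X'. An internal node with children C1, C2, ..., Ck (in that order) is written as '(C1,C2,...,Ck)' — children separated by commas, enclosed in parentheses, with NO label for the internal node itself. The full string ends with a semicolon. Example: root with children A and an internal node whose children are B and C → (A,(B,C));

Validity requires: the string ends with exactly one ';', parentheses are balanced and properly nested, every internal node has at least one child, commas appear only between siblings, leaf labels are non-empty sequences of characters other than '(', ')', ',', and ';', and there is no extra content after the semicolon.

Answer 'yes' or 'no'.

Input: (U,((K,H,F,G),A,L));
Paren balance: 3 '(' vs 3 ')' OK
Ends with single ';': True
Full parse: OK
Valid: True

Answer: yes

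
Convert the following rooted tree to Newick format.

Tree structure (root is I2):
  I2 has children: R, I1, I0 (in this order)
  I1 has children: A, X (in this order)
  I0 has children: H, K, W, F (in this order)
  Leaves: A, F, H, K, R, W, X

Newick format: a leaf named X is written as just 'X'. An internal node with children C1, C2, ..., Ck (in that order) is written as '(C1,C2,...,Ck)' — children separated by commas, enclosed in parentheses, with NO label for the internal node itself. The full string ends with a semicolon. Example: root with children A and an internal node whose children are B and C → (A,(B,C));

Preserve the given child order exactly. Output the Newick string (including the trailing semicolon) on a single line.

Answer: (R,(A,X),(H,K,W,F));

Derivation:
internal I2 with children ['R', 'I1', 'I0']
  leaf 'R' → 'R'
  internal I1 with children ['A', 'X']
    leaf 'A' → 'A'
    leaf 'X' → 'X'
  → '(A,X)'
  internal I0 with children ['H', 'K', 'W', 'F']
    leaf 'H' → 'H'
    leaf 'K' → 'K'
    leaf 'W' → 'W'
    leaf 'F' → 'F'
  → '(H,K,W,F)'
→ '(R,(A,X),(H,K,W,F))'
Final: (R,(A,X),(H,K,W,F));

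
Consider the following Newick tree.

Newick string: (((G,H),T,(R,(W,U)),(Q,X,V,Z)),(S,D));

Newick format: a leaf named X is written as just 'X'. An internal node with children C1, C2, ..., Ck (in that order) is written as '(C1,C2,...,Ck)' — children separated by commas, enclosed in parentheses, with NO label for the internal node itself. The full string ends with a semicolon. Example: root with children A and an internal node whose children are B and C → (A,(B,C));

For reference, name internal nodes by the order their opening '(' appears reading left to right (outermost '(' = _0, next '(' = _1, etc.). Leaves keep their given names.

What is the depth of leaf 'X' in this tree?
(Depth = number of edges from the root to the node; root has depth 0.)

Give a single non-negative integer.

Newick: (((G,H),T,(R,(W,U)),(Q,X,V,Z)),(S,D));
Naming internals by '(' encounter order: outermost '(' = _0, next = _1, ...
Query node: X
Path from root: _0 -> _1 -> _5 -> X
Depth of X: 3 (number of edges from root)

Answer: 3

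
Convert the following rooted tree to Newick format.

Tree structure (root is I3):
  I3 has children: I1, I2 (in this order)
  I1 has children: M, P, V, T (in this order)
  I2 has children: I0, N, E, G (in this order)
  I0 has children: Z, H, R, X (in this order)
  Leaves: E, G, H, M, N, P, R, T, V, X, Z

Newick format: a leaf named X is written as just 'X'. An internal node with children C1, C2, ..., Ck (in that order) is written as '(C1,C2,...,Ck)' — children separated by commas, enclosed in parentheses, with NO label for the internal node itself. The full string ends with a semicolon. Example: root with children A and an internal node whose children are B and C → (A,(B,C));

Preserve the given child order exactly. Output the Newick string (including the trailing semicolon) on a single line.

Answer: ((M,P,V,T),((Z,H,R,X),N,E,G));

Derivation:
internal I3 with children ['I1', 'I2']
  internal I1 with children ['M', 'P', 'V', 'T']
    leaf 'M' → 'M'
    leaf 'P' → 'P'
    leaf 'V' → 'V'
    leaf 'T' → 'T'
  → '(M,P,V,T)'
  internal I2 with children ['I0', 'N', 'E', 'G']
    internal I0 with children ['Z', 'H', 'R', 'X']
      leaf 'Z' → 'Z'
      leaf 'H' → 'H'
      leaf 'R' → 'R'
      leaf 'X' → 'X'
    → '(Z,H,R,X)'
    leaf 'N' → 'N'
    leaf 'E' → 'E'
    leaf 'G' → 'G'
  → '((Z,H,R,X),N,E,G)'
→ '((M,P,V,T),((Z,H,R,X),N,E,G))'
Final: ((M,P,V,T),((Z,H,R,X),N,E,G));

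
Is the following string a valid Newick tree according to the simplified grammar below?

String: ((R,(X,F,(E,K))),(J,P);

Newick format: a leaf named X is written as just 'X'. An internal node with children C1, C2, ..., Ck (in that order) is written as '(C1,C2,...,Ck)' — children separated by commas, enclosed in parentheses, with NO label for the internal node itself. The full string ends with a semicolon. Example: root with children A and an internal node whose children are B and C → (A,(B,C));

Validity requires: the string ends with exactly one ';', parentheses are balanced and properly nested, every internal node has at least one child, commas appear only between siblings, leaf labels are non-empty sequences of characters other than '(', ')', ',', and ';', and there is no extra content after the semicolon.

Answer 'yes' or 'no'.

Input: ((R,(X,F,(E,K))),(J,P);
Paren balance: 5 '(' vs 4 ')' MISMATCH
Ends with single ';': True
Full parse: FAILS (expected , or ) at pos 22)
Valid: False

Answer: no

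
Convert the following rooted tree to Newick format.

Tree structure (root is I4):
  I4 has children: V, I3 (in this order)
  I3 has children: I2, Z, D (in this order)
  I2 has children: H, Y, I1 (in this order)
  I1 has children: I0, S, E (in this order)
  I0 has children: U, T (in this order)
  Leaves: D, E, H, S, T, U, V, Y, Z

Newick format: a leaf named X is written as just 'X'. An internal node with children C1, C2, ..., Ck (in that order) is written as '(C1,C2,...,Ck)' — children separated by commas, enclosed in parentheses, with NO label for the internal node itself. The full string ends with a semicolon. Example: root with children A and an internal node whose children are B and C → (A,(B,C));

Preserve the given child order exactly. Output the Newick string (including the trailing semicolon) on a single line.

Answer: (V,((H,Y,((U,T),S,E)),Z,D));

Derivation:
internal I4 with children ['V', 'I3']
  leaf 'V' → 'V'
  internal I3 with children ['I2', 'Z', 'D']
    internal I2 with children ['H', 'Y', 'I1']
      leaf 'H' → 'H'
      leaf 'Y' → 'Y'
      internal I1 with children ['I0', 'S', 'E']
        internal I0 with children ['U', 'T']
          leaf 'U' → 'U'
          leaf 'T' → 'T'
        → '(U,T)'
        leaf 'S' → 'S'
        leaf 'E' → 'E'
      → '((U,T),S,E)'
    → '(H,Y,((U,T),S,E))'
    leaf 'Z' → 'Z'
    leaf 'D' → 'D'
  → '((H,Y,((U,T),S,E)),Z,D)'
→ '(V,((H,Y,((U,T),S,E)),Z,D))'
Final: (V,((H,Y,((U,T),S,E)),Z,D));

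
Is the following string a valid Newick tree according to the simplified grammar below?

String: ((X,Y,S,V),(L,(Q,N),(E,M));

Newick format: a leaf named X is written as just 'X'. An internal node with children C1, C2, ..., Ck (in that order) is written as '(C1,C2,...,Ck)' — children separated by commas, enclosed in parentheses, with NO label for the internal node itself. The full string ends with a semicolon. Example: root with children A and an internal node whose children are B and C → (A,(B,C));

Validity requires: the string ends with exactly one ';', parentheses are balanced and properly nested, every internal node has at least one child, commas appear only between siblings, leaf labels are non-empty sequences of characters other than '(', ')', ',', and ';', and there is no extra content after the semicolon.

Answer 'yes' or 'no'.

Input: ((X,Y,S,V),(L,(Q,N),(E,M));
Paren balance: 5 '(' vs 4 ')' MISMATCH
Ends with single ';': True
Full parse: FAILS (expected , or ) at pos 26)
Valid: False

Answer: no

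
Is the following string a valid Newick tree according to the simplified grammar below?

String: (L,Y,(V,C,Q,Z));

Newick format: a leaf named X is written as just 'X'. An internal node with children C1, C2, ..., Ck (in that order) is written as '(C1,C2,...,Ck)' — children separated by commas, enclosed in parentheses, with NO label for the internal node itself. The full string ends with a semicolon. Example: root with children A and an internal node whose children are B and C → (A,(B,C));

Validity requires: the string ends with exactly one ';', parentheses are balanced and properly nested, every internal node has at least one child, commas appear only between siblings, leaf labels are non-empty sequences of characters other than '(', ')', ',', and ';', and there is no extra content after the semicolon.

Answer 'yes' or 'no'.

Answer: yes

Derivation:
Input: (L,Y,(V,C,Q,Z));
Paren balance: 2 '(' vs 2 ')' OK
Ends with single ';': True
Full parse: OK
Valid: True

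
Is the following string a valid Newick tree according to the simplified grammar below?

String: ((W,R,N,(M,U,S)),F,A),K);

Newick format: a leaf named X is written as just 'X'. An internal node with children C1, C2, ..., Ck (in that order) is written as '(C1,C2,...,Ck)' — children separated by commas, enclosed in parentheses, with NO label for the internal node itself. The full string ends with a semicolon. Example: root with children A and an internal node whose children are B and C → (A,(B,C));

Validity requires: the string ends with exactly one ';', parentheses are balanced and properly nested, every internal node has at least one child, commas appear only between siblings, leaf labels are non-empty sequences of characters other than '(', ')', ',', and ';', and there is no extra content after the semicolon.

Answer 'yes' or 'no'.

Input: ((W,R,N,(M,U,S)),F,A),K);
Paren balance: 3 '(' vs 4 ')' MISMATCH
Ends with single ';': True
Full parse: FAILS (extra content after tree at pos 21)
Valid: False

Answer: no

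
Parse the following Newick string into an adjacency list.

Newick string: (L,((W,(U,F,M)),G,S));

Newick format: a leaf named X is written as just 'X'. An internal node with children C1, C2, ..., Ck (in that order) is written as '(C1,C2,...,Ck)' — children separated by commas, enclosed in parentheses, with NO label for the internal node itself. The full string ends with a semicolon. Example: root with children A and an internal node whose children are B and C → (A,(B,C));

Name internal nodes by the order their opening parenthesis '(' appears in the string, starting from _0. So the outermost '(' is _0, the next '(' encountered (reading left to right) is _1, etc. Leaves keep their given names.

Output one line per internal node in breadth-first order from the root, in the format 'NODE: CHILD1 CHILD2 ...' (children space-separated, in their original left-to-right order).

Answer: _0: L _1
_1: _2 G S
_2: W _3
_3: U F M

Derivation:
Input: (L,((W,(U,F,M)),G,S));
Scanning left-to-right, naming '(' by encounter order:
  pos 0: '(' -> open internal node _0 (depth 1)
  pos 3: '(' -> open internal node _1 (depth 2)
  pos 4: '(' -> open internal node _2 (depth 3)
  pos 7: '(' -> open internal node _3 (depth 4)
  pos 13: ')' -> close internal node _3 (now at depth 3)
  pos 14: ')' -> close internal node _2 (now at depth 2)
  pos 19: ')' -> close internal node _1 (now at depth 1)
  pos 20: ')' -> close internal node _0 (now at depth 0)
Total internal nodes: 4
BFS adjacency from root:
  _0: L _1
  _1: _2 G S
  _2: W _3
  _3: U F M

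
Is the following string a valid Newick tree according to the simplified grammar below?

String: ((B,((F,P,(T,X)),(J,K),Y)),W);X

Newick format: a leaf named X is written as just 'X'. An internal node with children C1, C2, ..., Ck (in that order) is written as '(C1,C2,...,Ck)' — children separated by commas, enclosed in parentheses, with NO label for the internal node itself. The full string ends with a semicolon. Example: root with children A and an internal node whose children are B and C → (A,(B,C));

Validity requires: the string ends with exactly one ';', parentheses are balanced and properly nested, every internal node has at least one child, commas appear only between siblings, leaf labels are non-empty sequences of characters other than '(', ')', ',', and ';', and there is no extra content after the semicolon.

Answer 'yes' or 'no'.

Answer: no

Derivation:
Input: ((B,((F,P,(T,X)),(J,K),Y)),W);X
Paren balance: 6 '(' vs 6 ')' OK
Ends with single ';': False
Full parse: FAILS (must end with ;)
Valid: False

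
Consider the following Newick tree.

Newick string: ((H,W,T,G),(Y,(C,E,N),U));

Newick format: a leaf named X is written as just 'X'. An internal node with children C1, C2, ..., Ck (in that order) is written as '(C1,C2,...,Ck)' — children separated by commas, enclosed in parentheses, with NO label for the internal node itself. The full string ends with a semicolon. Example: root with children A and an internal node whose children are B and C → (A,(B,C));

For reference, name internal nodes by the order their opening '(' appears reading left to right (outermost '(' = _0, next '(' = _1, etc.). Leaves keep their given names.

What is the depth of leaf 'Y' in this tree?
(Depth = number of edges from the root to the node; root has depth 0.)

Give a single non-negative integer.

Newick: ((H,W,T,G),(Y,(C,E,N),U));
Naming internals by '(' encounter order: outermost '(' = _0, next = _1, ...
Query node: Y
Path from root: _0 -> _2 -> Y
Depth of Y: 2 (number of edges from root)

Answer: 2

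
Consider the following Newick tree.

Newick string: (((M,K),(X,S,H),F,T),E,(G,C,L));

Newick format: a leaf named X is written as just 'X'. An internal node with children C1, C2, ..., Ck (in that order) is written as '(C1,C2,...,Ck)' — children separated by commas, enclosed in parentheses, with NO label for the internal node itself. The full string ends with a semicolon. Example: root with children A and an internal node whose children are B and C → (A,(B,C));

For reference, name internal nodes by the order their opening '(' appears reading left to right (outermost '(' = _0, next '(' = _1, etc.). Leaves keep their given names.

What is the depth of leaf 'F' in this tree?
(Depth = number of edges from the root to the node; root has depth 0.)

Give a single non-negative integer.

Newick: (((M,K),(X,S,H),F,T),E,(G,C,L));
Naming internals by '(' encounter order: outermost '(' = _0, next = _1, ...
Query node: F
Path from root: _0 -> _1 -> F
Depth of F: 2 (number of edges from root)

Answer: 2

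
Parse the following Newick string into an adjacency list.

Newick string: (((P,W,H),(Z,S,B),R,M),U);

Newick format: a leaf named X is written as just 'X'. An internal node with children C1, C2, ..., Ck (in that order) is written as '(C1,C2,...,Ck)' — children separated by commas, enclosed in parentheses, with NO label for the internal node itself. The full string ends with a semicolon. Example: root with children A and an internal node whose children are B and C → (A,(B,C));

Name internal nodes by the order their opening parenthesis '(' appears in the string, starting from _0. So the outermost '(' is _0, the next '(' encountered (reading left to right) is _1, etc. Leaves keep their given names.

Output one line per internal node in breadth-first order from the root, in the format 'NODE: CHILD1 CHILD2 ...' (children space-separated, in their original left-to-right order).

Input: (((P,W,H),(Z,S,B),R,M),U);
Scanning left-to-right, naming '(' by encounter order:
  pos 0: '(' -> open internal node _0 (depth 1)
  pos 1: '(' -> open internal node _1 (depth 2)
  pos 2: '(' -> open internal node _2 (depth 3)
  pos 8: ')' -> close internal node _2 (now at depth 2)
  pos 10: '(' -> open internal node _3 (depth 3)
  pos 16: ')' -> close internal node _3 (now at depth 2)
  pos 21: ')' -> close internal node _1 (now at depth 1)
  pos 24: ')' -> close internal node _0 (now at depth 0)
Total internal nodes: 4
BFS adjacency from root:
  _0: _1 U
  _1: _2 _3 R M
  _2: P W H
  _3: Z S B

Answer: _0: _1 U
_1: _2 _3 R M
_2: P W H
_3: Z S B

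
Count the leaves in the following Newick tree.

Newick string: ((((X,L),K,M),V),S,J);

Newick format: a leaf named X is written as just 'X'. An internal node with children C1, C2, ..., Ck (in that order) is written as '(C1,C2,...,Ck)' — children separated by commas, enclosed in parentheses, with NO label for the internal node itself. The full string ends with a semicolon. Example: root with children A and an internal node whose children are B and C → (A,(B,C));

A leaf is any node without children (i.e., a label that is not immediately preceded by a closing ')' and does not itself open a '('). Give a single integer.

Newick: ((((X,L),K,M),V),S,J);
Scan left-to-right; a leaf is any maximal label run not followed by '(':
  pos 4: leaf 'X' → count = 1
  pos 6: leaf 'L' → count = 2
  pos 9: leaf 'K' → count = 3
  pos 11: leaf 'M' → count = 4
  pos 14: leaf 'V' → count = 5
  pos 17: leaf 'S' → count = 6
  pos 19: leaf 'J' → count = 7
Total leaves: 7

Answer: 7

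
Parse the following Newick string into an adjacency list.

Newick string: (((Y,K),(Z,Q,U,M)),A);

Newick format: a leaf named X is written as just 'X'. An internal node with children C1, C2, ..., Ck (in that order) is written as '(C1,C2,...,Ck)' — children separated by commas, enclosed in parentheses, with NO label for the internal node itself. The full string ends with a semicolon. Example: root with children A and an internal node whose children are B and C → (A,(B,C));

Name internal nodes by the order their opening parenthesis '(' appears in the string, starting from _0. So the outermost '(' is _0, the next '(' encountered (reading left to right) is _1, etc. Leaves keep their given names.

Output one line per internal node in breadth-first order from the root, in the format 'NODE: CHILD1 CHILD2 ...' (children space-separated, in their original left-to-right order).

Answer: _0: _1 A
_1: _2 _3
_2: Y K
_3: Z Q U M

Derivation:
Input: (((Y,K),(Z,Q,U,M)),A);
Scanning left-to-right, naming '(' by encounter order:
  pos 0: '(' -> open internal node _0 (depth 1)
  pos 1: '(' -> open internal node _1 (depth 2)
  pos 2: '(' -> open internal node _2 (depth 3)
  pos 6: ')' -> close internal node _2 (now at depth 2)
  pos 8: '(' -> open internal node _3 (depth 3)
  pos 16: ')' -> close internal node _3 (now at depth 2)
  pos 17: ')' -> close internal node _1 (now at depth 1)
  pos 20: ')' -> close internal node _0 (now at depth 0)
Total internal nodes: 4
BFS adjacency from root:
  _0: _1 A
  _1: _2 _3
  _2: Y K
  _3: Z Q U M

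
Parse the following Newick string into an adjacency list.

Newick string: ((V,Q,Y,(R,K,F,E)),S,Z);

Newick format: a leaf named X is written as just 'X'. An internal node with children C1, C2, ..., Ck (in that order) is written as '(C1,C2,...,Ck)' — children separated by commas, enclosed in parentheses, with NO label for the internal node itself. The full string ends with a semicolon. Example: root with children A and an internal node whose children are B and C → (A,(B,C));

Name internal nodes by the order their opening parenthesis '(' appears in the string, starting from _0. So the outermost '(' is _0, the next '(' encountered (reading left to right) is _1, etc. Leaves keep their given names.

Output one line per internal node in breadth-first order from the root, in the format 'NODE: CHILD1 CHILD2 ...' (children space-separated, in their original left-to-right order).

Input: ((V,Q,Y,(R,K,F,E)),S,Z);
Scanning left-to-right, naming '(' by encounter order:
  pos 0: '(' -> open internal node _0 (depth 1)
  pos 1: '(' -> open internal node _1 (depth 2)
  pos 8: '(' -> open internal node _2 (depth 3)
  pos 16: ')' -> close internal node _2 (now at depth 2)
  pos 17: ')' -> close internal node _1 (now at depth 1)
  pos 22: ')' -> close internal node _0 (now at depth 0)
Total internal nodes: 3
BFS adjacency from root:
  _0: _1 S Z
  _1: V Q Y _2
  _2: R K F E

Answer: _0: _1 S Z
_1: V Q Y _2
_2: R K F E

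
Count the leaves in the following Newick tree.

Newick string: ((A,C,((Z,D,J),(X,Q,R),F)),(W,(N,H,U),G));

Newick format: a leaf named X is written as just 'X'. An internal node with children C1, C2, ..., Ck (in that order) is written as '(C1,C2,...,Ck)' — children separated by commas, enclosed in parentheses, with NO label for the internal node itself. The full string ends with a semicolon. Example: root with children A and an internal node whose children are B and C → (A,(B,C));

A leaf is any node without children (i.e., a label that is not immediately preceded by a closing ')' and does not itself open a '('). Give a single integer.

Newick: ((A,C,((Z,D,J),(X,Q,R),F)),(W,(N,H,U),G));
Scan left-to-right; a leaf is any maximal label run not followed by '(':
  pos 2: leaf 'A' → count = 1
  pos 4: leaf 'C' → count = 2
  pos 8: leaf 'Z' → count = 3
  pos 10: leaf 'D' → count = 4
  pos 12: leaf 'J' → count = 5
  pos 16: leaf 'X' → count = 6
  pos 18: leaf 'Q' → count = 7
  pos 20: leaf 'R' → count = 8
  pos 23: leaf 'F' → count = 9
  pos 28: leaf 'W' → count = 10
  pos 31: leaf 'N' → count = 11
  pos 33: leaf 'H' → count = 12
  pos 35: leaf 'U' → count = 13
  pos 38: leaf 'G' → count = 14
Total leaves: 14

Answer: 14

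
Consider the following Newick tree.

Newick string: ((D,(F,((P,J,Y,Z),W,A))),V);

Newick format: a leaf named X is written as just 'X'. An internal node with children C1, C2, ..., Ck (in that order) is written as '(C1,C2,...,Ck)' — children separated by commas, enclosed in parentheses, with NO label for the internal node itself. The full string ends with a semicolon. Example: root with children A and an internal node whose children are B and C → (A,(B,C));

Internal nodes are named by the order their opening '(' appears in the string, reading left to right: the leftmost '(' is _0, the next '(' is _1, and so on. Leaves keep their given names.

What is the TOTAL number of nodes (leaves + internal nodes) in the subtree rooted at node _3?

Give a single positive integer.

Newick: ((D,(F,((P,J,Y,Z),W,A))),V);
Locate _3: it is the '(' at position 7 (the 4th '(' reading left to right).
Query: subtree rooted at _3
_3: subtree_size = 1 + 7
  _4: subtree_size = 1 + 4
    P: subtree_size = 1 + 0
    J: subtree_size = 1 + 0
    Y: subtree_size = 1 + 0
    Z: subtree_size = 1 + 0
  W: subtree_size = 1 + 0
  A: subtree_size = 1 + 0
Total subtree size of _3: 8

Answer: 8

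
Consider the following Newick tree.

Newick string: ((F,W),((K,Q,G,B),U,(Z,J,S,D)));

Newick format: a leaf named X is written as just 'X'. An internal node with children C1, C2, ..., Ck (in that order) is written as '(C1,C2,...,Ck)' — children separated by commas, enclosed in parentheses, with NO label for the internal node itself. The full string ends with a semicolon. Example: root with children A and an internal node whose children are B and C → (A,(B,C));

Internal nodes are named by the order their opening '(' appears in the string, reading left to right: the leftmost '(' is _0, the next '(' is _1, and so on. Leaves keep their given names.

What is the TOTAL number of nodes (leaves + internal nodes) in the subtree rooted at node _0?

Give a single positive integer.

Newick: ((F,W),((K,Q,G,B),U,(Z,J,S,D)));
Locate _0: it is the '(' at position 0 (the 1st '(' reading left to right).
Query: subtree rooted at _0
_0: subtree_size = 1 + 15
  _1: subtree_size = 1 + 2
    F: subtree_size = 1 + 0
    W: subtree_size = 1 + 0
  _2: subtree_size = 1 + 11
    _3: subtree_size = 1 + 4
      K: subtree_size = 1 + 0
      Q: subtree_size = 1 + 0
      G: subtree_size = 1 + 0
      B: subtree_size = 1 + 0
    U: subtree_size = 1 + 0
    _4: subtree_size = 1 + 4
      Z: subtree_size = 1 + 0
      J: subtree_size = 1 + 0
      S: subtree_size = 1 + 0
      D: subtree_size = 1 + 0
Total subtree size of _0: 16

Answer: 16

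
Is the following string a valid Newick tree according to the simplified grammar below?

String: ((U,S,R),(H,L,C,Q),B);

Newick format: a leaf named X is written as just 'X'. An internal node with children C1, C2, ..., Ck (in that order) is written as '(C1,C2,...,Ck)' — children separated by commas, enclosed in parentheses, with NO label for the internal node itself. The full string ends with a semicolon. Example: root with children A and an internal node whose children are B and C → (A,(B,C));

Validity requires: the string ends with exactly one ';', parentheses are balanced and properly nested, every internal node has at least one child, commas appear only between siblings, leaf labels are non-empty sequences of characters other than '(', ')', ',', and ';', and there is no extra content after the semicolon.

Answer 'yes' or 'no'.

Input: ((U,S,R),(H,L,C,Q),B);
Paren balance: 3 '(' vs 3 ')' OK
Ends with single ';': True
Full parse: OK
Valid: True

Answer: yes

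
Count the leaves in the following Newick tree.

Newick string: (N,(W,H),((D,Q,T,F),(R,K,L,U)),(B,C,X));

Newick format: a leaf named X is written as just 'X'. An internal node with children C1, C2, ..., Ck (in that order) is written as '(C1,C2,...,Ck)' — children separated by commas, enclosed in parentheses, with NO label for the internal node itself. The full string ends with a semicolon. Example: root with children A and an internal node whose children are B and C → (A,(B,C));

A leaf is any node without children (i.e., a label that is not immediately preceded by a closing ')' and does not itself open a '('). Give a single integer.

Answer: 14

Derivation:
Newick: (N,(W,H),((D,Q,T,F),(R,K,L,U)),(B,C,X));
Scan left-to-right; a leaf is any maximal label run not followed by '(':
  pos 1: leaf 'N' → count = 1
  pos 4: leaf 'W' → count = 2
  pos 6: leaf 'H' → count = 3
  pos 11: leaf 'D' → count = 4
  pos 13: leaf 'Q' → count = 5
  pos 15: leaf 'T' → count = 6
  pos 17: leaf 'F' → count = 7
  pos 21: leaf 'R' → count = 8
  pos 23: leaf 'K' → count = 9
  pos 25: leaf 'L' → count = 10
  pos 27: leaf 'U' → count = 11
  pos 32: leaf 'B' → count = 12
  pos 34: leaf 'C' → count = 13
  pos 36: leaf 'X' → count = 14
Total leaves: 14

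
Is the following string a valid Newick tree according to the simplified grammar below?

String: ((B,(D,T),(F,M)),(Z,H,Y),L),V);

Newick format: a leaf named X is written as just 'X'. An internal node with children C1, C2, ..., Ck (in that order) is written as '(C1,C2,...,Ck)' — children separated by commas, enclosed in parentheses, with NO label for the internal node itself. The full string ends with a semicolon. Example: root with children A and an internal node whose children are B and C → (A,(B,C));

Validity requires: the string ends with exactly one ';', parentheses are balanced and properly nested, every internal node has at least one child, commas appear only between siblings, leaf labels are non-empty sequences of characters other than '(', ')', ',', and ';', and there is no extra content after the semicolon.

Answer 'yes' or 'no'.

Answer: no

Derivation:
Input: ((B,(D,T),(F,M)),(Z,H,Y),L),V);
Paren balance: 5 '(' vs 6 ')' MISMATCH
Ends with single ';': True
Full parse: FAILS (extra content after tree at pos 27)
Valid: False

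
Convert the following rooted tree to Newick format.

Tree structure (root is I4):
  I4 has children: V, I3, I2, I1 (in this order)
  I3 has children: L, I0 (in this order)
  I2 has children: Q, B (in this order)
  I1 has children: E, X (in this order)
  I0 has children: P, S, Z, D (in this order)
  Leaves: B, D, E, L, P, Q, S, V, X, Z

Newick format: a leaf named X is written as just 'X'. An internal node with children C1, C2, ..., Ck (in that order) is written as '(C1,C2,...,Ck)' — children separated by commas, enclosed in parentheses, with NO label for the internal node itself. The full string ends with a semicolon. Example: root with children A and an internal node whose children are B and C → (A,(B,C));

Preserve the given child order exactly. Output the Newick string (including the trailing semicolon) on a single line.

Answer: (V,(L,(P,S,Z,D)),(Q,B),(E,X));

Derivation:
internal I4 with children ['V', 'I3', 'I2', 'I1']
  leaf 'V' → 'V'
  internal I3 with children ['L', 'I0']
    leaf 'L' → 'L'
    internal I0 with children ['P', 'S', 'Z', 'D']
      leaf 'P' → 'P'
      leaf 'S' → 'S'
      leaf 'Z' → 'Z'
      leaf 'D' → 'D'
    → '(P,S,Z,D)'
  → '(L,(P,S,Z,D))'
  internal I2 with children ['Q', 'B']
    leaf 'Q' → 'Q'
    leaf 'B' → 'B'
  → '(Q,B)'
  internal I1 with children ['E', 'X']
    leaf 'E' → 'E'
    leaf 'X' → 'X'
  → '(E,X)'
→ '(V,(L,(P,S,Z,D)),(Q,B),(E,X))'
Final: (V,(L,(P,S,Z,D)),(Q,B),(E,X));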